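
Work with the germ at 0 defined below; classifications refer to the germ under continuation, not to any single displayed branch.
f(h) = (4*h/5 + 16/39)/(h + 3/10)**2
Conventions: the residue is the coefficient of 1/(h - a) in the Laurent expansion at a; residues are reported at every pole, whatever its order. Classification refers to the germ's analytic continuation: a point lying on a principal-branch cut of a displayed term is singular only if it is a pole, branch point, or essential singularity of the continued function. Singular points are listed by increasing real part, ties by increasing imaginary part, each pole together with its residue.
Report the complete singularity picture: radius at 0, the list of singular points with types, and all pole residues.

Radius of convergence at 0: 3/10.
At -3/10: a pole of order 2; residue 4/5.

Denominator factor (h + 3/10)^2: pole of order 2 at -3/10, modulus 3/10.
The radius of convergence is the smallest modulus among the singular points: 3/10.
At the order-2 pole -3/10 set g(h) = (h - (-3/10))^2*f(h) = 4*h/5 + 16/39.
Order-2 pole: residue = g'(a); g'(-3/10) = 4/5, so the residue is 4/5.


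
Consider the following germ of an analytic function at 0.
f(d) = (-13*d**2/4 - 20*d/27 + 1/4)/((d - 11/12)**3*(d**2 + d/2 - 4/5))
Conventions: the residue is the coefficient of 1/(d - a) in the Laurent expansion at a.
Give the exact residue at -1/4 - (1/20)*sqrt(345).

The factor d**2 + d/2 - 4/5 splits as (d - a)(d - a') with a = -1/4 - (1/20)*sqrt(345), a' = -1/4 + (1/20)*sqrt(345). At the order-1 pole a set g(d) = (d - a)*f(d) = [(-13*d**2/4 - 20*d/27 + 1/4)/(d - 11/12)**3] / (d - a').
Simple pole: residue = g(a) at a = -1/4 - (1/20)*sqrt(345), which is 1612903420/46268279 - (6025791140/3192511251)*sqrt(345).

The residue is 1612903420/46268279 - (6025791140/3192511251)*sqrt(345).


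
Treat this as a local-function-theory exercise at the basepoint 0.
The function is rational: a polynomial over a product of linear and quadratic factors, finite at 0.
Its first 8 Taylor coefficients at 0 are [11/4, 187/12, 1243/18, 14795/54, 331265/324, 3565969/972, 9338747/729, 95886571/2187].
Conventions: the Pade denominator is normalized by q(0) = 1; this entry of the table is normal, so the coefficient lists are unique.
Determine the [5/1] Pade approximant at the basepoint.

Taylor coefficients needed (read off): a_0 = 11/4, a_1 = 187/12, a_2 = 1243/18, a_3 = 14795/54, a_4 = 331265/324, a_5 = 3565969/972, a_6 = 9338747/729.
Write the denominator as Q(ζ) = 1 + q1*ζ. Requiring Q*f - P = O(ζ^7) with deg P <= 5 kills the coefficients of ζ^6..ζ^6 in Q*f:
  ζ^6: a_6 + q1*a_5 = 0, i.e. 9338747/729 + (3565969/972)*q1 = 0.
Solving this linear system: q1 = -3395908/972537.
The numerator is Q*f truncated at degree 5: P0 = a_0 = 11/4; P1 = a_1 + q1*a_0 = 7755495/1296716; P2 = a_2 + q1*a_1 = 9493011/648358; P3 = a_3 + q1*a_2 = 21300543/648358; P4 = a_4 + q1*a_3 = 85237515/1296716; P5 = a_5 + q1*a_4 = 127846917/1296716.

The Pade approximant has numerator coefficients [11/4, 7755495/1296716, 9493011/648358, 21300543/648358, 85237515/1296716, 127846917/1296716]; denominator coefficients [1, -3395908/972537].


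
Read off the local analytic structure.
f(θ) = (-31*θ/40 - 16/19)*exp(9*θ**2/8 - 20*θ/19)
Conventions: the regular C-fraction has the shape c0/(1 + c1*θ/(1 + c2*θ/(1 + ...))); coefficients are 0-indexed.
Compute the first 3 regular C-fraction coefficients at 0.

Taylor coefficients (expand at 0): a_0 = -16/19, a_1 = 1609/14440, a_2 = -8205/13718.
c0 = a_0 = -16/19. Peel one level at a time: if S = 1 + c*θ/S' with S'(0) = 1, then c is the θ-coefficient of S and S' = c*θ/(S - 1).
S_1 = c0/f = 1 + (1609/12160)*θ + (-102435119/147865600)*θ^2 + ...; c1 = 1609/12160.
S_2 = c1*θ/(S_1 - 1) = 1 + (102435119/19565440)*θ + ...; c2 = 102435119/19565440.

The regular C-fraction coefficients are [-16/19, 1609/12160, 102435119/19565440].


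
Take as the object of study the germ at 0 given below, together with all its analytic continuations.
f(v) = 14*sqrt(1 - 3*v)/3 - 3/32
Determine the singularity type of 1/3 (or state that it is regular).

The term (14/3)*sqrt(1 - v/(1/3)) has argument 1 - 1/3/(1/3) = 0 at 1/3: a square-root (algebraic, two-sheeted) branch point; the remaining terms are analytic or single-valued there.

The point is an algebraic (square-root) branch point.


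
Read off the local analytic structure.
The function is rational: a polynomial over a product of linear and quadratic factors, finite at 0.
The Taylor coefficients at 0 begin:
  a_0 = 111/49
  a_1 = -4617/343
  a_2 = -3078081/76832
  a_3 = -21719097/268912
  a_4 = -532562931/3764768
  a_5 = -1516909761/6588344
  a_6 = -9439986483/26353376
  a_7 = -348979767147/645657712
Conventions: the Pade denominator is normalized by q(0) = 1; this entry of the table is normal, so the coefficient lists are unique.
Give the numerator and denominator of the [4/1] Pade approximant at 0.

Taylor coefficients needed (read off): a_0 = 111/49, a_1 = -4617/343, a_2 = -3078081/76832, a_3 = -21719097/268912, a_4 = -532562931/3764768, a_5 = -1516909761/6588344.
Write the denominator as Q(λ) = 1 + q1*λ. Requiring Q*f - P = O(λ^6) with deg P <= 4 kills the coefficients of λ^5..λ^5 in Q*f:
  λ^5: a_5 + q1*a_4 = 0, i.e. -1516909761/6588344 + (-532562931/3764768)*q1 = 0.
Solving this linear system: q1 = -102756/63133.
The numerator is Q*f truncated at degree 4: P0 = a_0 = 111/49; P1 = a_1 + q1*a_0 = -53046639/3093517; P2 = a_2 + q1*a_1 = -12579630075/692947808; P3 = a_3 + q1*a_2 = -37738890225/2425317328; P4 = a_4 + q1*a_3 = -339650012025/33954442592.

The Pade approximant has numerator coefficients [111/49, -53046639/3093517, -12579630075/692947808, -37738890225/2425317328, -339650012025/33954442592]; denominator coefficients [1, -102756/63133].


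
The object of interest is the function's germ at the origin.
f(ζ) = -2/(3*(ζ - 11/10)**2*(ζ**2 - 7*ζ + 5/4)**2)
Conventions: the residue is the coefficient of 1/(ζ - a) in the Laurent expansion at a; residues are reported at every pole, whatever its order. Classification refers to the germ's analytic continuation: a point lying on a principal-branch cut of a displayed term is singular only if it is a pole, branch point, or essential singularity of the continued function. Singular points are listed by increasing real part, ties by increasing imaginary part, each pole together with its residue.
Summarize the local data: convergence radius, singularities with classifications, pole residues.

Denominator factor (ζ - 11/10)^2: pole of order 2 at 11/10, modulus 11/10.
Denominator factor (ζ**2 - 7*ζ + 5/4)^2: discriminant 44, real irrational roots 7/2 + sqrt(11) and 7/2 - sqrt(11); poles of order 2, moduli 7/2 + sqrt(11) and 7/2 - sqrt(11).
The radius of convergence is the smallest modulus among the singular points: 7/2 - sqrt(11).
The factor ζ**2 - 7*ζ + 5/4 splits as (ζ - a)(ζ - a') with a = 7/2 - sqrt(11), a' = 7/2 + sqrt(11). At the order-2 pole a set g(ζ) = (ζ - a)^2*f(ζ) = [-2/(3*(ζ - 11/10)**2)] / (ζ - a')^2.
Order-2 pole: residue = g'(a); g'(7/2 - sqrt(11)) = -50000/2248091 - (3697825/544038022)*sqrt(11), so the residue is -50000/2248091 - (3697825/544038022)*sqrt(11).
At the order-2 pole 11/10 set g(ζ) = (ζ - (11/10))^2*f(ζ) = -2/(3*(ζ**2 - 7*ζ + 5/4)**2).
Order-2 pole: residue = g'(a); g'(11/10) = 100000/2248091, so the residue is 100000/2248091.
The factor ζ**2 - 7*ζ + 5/4 splits as (ζ - a)(ζ - a') with a = 7/2 + sqrt(11), a' = 7/2 - sqrt(11). At the order-2 pole a set g(ζ) = (ζ - a)^2*f(ζ) = [-2/(3*(ζ - 11/10)**2)] / (ζ - a')^2.
Order-2 pole: residue = g'(a); g'(7/2 + sqrt(11)) = -50000/2248091 + (3697825/544038022)*sqrt(11), so the residue is -50000/2248091 + (3697825/544038022)*sqrt(11).
List the singular points by increasing real part (a conjugate pair: the negative imaginary part first).

Radius of convergence at 0: 7/2 - sqrt(11).
At 7/2 - sqrt(11): a pole of order 2; residue -50000/2248091 - (3697825/544038022)*sqrt(11).
At 11/10: a pole of order 2; residue 100000/2248091.
At 7/2 + sqrt(11): a pole of order 2; residue -50000/2248091 + (3697825/544038022)*sqrt(11).


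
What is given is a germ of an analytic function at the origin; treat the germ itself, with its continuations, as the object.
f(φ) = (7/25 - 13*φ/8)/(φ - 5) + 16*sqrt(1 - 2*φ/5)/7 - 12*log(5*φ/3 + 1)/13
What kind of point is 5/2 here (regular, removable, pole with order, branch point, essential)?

The point is an algebraic (square-root) branch point.

The term (16/7)*sqrt(1 - φ/(5/2)) has argument 1 - 5/2/(5/2) = 0 at 5/2: a square-root (algebraic, two-sheeted) branch point; the remaining terms are analytic or single-valued there.


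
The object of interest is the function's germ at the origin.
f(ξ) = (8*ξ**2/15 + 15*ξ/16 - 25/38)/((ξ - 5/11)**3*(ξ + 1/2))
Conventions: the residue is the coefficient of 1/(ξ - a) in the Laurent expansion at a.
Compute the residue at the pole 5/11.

At the order-3 pole 5/11 set g(ξ) = (ξ - (5/11))^3*f(ξ) = (8*ξ**2/15 + 15*ξ/16 - 25/38)/(ξ + 1/2).
Order-3 pole: residue = g''(a)/2; g''(5/11) = -12057529/5278770, so the residue is -12057529/10557540.

The residue is -12057529/10557540.


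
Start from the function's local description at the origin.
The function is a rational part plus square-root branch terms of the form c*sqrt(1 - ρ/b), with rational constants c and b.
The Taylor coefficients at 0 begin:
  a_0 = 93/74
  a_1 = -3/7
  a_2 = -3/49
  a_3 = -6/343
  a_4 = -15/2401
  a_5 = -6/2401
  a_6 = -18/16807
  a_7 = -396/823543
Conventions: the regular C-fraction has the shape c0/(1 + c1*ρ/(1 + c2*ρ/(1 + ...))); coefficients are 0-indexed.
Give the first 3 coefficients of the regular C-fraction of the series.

Taylor coefficients (read off): a_0 = 93/74, a_1 = -3/7, a_2 = -3/49.
c0 = a_0 = 93/74. Peel one level at a time: if S = 1 + c*ρ/S' with S'(0) = 1, then c is the ρ-coefficient of S and S' = c*ρ/(S - 1).
S_1 = c0/f = 1 + (74/217)*ρ + (1110/6727)*ρ^2 + ...; c1 = 74/217.
S_2 = c1*ρ/(S_1 - 1) = 1 + (-15/31)*ρ + ...; c2 = -15/31.

The regular C-fraction coefficients are [93/74, 74/217, -15/31].


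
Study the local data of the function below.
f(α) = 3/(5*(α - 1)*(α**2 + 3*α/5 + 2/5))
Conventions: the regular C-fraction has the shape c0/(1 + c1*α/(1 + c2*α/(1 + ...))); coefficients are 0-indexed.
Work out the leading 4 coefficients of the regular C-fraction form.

The regular C-fraction coefficients are [-3/2, 1/2, -2, 9/2].

Taylor coefficients (expand at 0): a_0 = -3/2, a_1 = 3/4, a_2 = 9/8, a_3 = -81/16.
c0 = a_0 = -3/2. Peel one level at a time: if S = 1 + c*α/S' with S'(0) = 1, then c is the α-coefficient of S and S' = c*α/(S - 1).
S_1 = c0/f = 1 + (1/2)*α + (1)*α^2 + ...; c1 = 1/2.
S_2 = c1*α/(S_1 - 1) = 1 + (-2)*α + (9)*α^2 + ...; c2 = -2.
S_3 = c2*α/(S_2 - 1) = 1 + (9/2)*α + ...; c3 = 9/2.


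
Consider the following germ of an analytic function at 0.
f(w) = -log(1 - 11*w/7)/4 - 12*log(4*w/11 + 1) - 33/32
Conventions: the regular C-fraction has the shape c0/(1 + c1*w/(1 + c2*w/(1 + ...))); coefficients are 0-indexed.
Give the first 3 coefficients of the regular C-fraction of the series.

The regular C-fraction coefficients are [-33/32, -9784/2541, 3665239/887898].

Taylor coefficients (expand at 0): a_0 = -33/32, a_1 = -1223/308, a_2 = 52273/47432.
c0 = a_0 = -33/32. Peel one level at a time: if S = 1 + c*w/S' with S'(0) = 1, then c is the w-coefficient of S and S' = c*w/(S - 1).
S_1 = c0/f = 1 + (-9784/2541)*w + (14660956/922383)*w^2 + ...; c1 = -9784/2541.
S_2 = c1*w/(S_1 - 1) = 1 + (3665239/887898)*w + ...; c2 = 3665239/887898.


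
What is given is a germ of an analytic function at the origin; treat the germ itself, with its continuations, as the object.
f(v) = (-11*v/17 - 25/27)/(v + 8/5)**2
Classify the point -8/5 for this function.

The point is a pole of order 2.

The denominator factor v + 8/5 vanishes at -8/5 and appears to the power 2; the numerator there equals 251/2295, nonzero, and no other factor vanishes.
Hence a pole whose order is the multiplicity, 2.


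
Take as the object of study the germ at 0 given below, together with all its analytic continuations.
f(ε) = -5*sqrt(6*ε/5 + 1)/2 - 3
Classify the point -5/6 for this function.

The point is an algebraic (square-root) branch point.

The term (-5/2)*sqrt(1 - ε/(-5/6)) has argument 1 - -5/6/(-5/6) = 0 at -5/6: a square-root (algebraic, two-sheeted) branch point; the remaining terms are analytic or single-valued there.


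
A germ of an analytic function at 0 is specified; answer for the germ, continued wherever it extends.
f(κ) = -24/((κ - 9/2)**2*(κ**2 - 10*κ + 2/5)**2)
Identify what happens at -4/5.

Denominator factors: κ - 9/2 = -53/10 at κ = -4/5; κ**2 - 10*κ + 2/5 = 226/25 at κ = -4/5 — none vanishes.
So the germ continues analytically to -4/5.

The point is a regular point.


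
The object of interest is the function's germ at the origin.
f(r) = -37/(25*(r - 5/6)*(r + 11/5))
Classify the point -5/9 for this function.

The point is a regular point.

Denominator factors: r - 5/6 = -25/18 at r = -5/9; r + 11/5 = 74/45 at r = -5/9 — none vanishes.
So the germ continues analytically to -5/9.


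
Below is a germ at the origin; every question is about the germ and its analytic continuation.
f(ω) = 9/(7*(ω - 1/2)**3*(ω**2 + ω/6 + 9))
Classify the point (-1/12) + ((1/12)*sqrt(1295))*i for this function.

The point is a pole of order 1.

The denominator factor ω**2 + ω/6 + 9 vanishes at (-1/12) + ((1/12)*sqrt(1295))*i and appears to the power 1; the numerator there equals 9/7, nonzero, and no other factor vanishes.
Hence a pole whose order is the multiplicity, 1.


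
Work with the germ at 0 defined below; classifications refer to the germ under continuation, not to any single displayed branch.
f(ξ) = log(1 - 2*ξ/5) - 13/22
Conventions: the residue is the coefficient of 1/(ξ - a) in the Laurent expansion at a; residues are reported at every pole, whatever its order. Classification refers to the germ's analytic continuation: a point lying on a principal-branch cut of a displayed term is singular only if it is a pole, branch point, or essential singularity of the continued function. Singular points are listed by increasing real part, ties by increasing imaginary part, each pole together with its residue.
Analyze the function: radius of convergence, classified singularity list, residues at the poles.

Branch term (1)*log(1 - ξ/(5/2)): its argument vanishes at ξ = 5/2, a logarithmic branch point, modulus 5/2.
The radius of convergence is the smallest modulus among the singular points: 5/2.

Radius of convergence at 0: 5/2.
At 5/2: a logarithmic branch point.


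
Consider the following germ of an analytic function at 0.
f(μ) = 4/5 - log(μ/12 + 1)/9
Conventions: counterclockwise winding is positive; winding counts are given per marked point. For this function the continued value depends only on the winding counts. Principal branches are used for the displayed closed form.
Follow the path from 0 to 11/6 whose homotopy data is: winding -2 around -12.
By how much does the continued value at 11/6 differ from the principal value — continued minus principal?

Continued minus principal equals (4/9)*pi*i.

The rational part is single-valued and drops out of the difference; each branch term changes only by its own monodromy.
(-1/9)*log(1 - μ/(-12)): each positive loop around -12 adds 2*pi*i to the log, so winding -2 contributes (-1/9)*(-2)*2*pi*i = (4/9)*pi*i.
Summing the contributions at μ = 11/6 gives (4/9)*pi*i.


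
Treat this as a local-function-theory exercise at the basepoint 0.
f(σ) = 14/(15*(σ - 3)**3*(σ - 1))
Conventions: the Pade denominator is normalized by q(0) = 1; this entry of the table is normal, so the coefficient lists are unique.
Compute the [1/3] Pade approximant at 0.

Taylor coefficients needed (expand at 0): a_0 = 14/405, a_1 = 28/405, a_2 = 112/1215, a_3 = 1148/10935, a_4 = 406/3645.
Write the denominator as Q(σ) = 1 + q1*σ + q2*σ^2 + q3*σ^3. Requiring Q*f - P = O(σ^5) with deg P <= 1 kills the coefficients of σ^2..σ^4 in Q*f:
  σ^2: a_2 + q1*a_1 + q2*a_0 = 0, i.e. 112/1215 + (28/405)*q1 + (14/405)*q2 = 0.
  σ^3: a_3 + q1*a_2 + q2*a_1 + q3*a_0 = 0, i.e. 1148/10935 + (112/1215)*q1 + (28/405)*q2 + (14/405)*q3 = 0.
  σ^4: a_4 + q1*a_3 + q2*a_2 + q3*a_1 = 0, i.e. 406/3645 + (1148/10935)*q1 + (112/1215)*q2 + (28/405)*q3 = 0.
Solving this linear system: q1 = -19/10, q2 = 17/15, q3 = -32/135.
The numerator is Q*f truncated at degree 1: P0 = a_0 = 14/405; P1 = a_1 + q1*a_0 = 7/2025.

The Pade approximant has numerator coefficients [14/405, 7/2025]; denominator coefficients [1, -19/10, 17/15, -32/135].


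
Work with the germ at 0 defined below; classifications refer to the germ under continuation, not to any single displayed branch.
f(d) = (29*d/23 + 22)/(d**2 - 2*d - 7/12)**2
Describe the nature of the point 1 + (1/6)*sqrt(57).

The point is a pole of order 2.

The denominator factor d**2 - 2*d - 7/12 vanishes at 1 + (1/6)*sqrt(57) and appears to the power 2; the numerator there equals 535/23 + (29/138)*sqrt(57), nonzero, and no other factor vanishes.
Hence a pole whose order is the multiplicity, 2.


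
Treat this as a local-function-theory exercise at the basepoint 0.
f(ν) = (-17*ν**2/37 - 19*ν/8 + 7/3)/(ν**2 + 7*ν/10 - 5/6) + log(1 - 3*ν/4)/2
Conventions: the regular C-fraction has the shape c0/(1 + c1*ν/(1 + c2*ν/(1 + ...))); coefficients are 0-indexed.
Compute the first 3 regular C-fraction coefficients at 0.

The regular C-fraction coefficients are [-14/5, 123/2800, 3488627/169904].

Taylor coefficients (expand at 0): a_0 = -14/5, a_1 = 123/1000, a_2 = -18729057/7400000.
c0 = a_0 = -14/5. Peel one level at a time: if S = 1 + c*ν/S' with S'(0) = 1, then c is the ν-coefficient of S and S' = c*ν/(S - 1).
S_1 = c0/f = 1 + (123/2800)*ν + (-10465881/11603200)*ν^2 + ...; c1 = 123/2800.
S_2 = c1*ν/(S_1 - 1) = 1 + (3488627/169904)*ν + ...; c2 = 3488627/169904.


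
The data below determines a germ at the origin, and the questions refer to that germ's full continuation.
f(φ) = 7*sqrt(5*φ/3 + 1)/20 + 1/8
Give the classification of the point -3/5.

The term (7/20)*sqrt(1 - φ/(-3/5)) has argument 1 - -3/5/(-3/5) = 0 at -3/5: a square-root (algebraic, two-sheeted) branch point; the remaining terms are analytic or single-valued there.

The point is an algebraic (square-root) branch point.


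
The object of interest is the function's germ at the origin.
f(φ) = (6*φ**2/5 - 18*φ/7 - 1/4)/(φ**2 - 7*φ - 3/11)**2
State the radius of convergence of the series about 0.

Denominator factor (φ**2 - 7*φ - 3/11)^2: discriminant 551/11, real irrational roots 7/2 + (1/22)*sqrt(6061) and 7/2 - (1/22)*sqrt(6061); poles of order 2, moduli 7/2 + (1/22)*sqrt(6061) and -7/2 + (1/22)*sqrt(6061).
The radius of convergence is the smallest modulus among the singular points: -7/2 + (1/22)*sqrt(6061).

The radius of convergence is -7/2 + (1/22)*sqrt(6061).


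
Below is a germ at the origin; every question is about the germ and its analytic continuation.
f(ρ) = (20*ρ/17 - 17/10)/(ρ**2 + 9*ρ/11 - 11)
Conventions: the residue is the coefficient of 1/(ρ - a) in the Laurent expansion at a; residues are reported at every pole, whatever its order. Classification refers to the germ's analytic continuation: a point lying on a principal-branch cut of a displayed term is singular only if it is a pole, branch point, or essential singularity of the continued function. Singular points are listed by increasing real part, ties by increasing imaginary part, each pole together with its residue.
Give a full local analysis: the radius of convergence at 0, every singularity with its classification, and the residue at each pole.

Radius of convergence at 0: -9/22 + (1/22)*sqrt(5405).
At -9/22 - (1/22)*sqrt(5405): a pole of order 1; residue 10/17 + (4079/918850)*sqrt(5405).
At -9/22 + (1/22)*sqrt(5405): a pole of order 1; residue 10/17 - (4079/918850)*sqrt(5405).

Denominator factor (ρ**2 + 9*ρ/11 - 11): discriminant 5405/121, real irrational roots -9/22 + (1/22)*sqrt(5405) and -9/22 - (1/22)*sqrt(5405); poles of order 1, moduli -9/22 + (1/22)*sqrt(5405) and 9/22 + (1/22)*sqrt(5405).
The radius of convergence is the smallest modulus among the singular points: -9/22 + (1/22)*sqrt(5405).
The factor ρ**2 + 9*ρ/11 - 11 splits as (ρ - a)(ρ - a') with a = -9/22 - (1/22)*sqrt(5405), a' = -9/22 + (1/22)*sqrt(5405). At the order-1 pole a set g(ρ) = (ρ - a)*f(ρ) = [20*ρ/17 - 17/10] / (ρ - a').
Simple pole: residue = g(a) at a = -9/22 - (1/22)*sqrt(5405), which is 10/17 + (4079/918850)*sqrt(5405).
The factor ρ**2 + 9*ρ/11 - 11 splits as (ρ - a)(ρ - a') with a = -9/22 + (1/22)*sqrt(5405), a' = -9/22 - (1/22)*sqrt(5405). At the order-1 pole a set g(ρ) = (ρ - a)*f(ρ) = [20*ρ/17 - 17/10] / (ρ - a').
Simple pole: residue = g(a) at a = -9/22 + (1/22)*sqrt(5405), which is 10/17 - (4079/918850)*sqrt(5405).
List the singular points by increasing real part (a conjugate pair: the negative imaginary part first).


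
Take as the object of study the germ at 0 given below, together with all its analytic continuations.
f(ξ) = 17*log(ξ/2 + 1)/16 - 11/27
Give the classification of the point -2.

The term (17/16)*log(1 - ξ/(-2)) has argument 1 - -2/(-2) = 0 at -2: a logarithmic (infinitely-sheeted) branch point; the remaining terms are analytic or single-valued there.

The point is a logarithmic branch point.


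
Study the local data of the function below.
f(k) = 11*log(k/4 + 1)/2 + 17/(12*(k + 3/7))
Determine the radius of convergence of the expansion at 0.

The radius of convergence is 3/7.

Denominator factor (k + 3/7): pole of order 1 at -3/7, modulus 3/7.
Branch term (11/2)*log(1 - k/(-4)): its argument vanishes at k = -4, a logarithmic branch point, modulus 4.
The radius of convergence is the smallest modulus among the singular points: 3/7.


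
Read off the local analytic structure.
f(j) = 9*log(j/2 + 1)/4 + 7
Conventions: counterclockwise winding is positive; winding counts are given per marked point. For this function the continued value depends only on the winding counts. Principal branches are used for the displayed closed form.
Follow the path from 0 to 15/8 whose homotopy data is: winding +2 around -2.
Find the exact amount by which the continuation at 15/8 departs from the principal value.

The rational part is single-valued and drops out of the difference; each branch term changes only by its own monodromy.
(9/4)*log(1 - j/(-2)): each positive loop around -2 adds 2*pi*i to the log, so winding +2 contributes (9/4)*(2)*2*pi*i = (9)*pi*i.
Summing the contributions at j = 15/8 gives (9)*pi*i.

Continued minus principal equals (9)*pi*i.


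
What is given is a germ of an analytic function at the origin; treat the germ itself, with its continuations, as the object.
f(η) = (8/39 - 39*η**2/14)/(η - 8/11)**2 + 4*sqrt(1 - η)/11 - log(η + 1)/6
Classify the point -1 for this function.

The term (-1/6)*log(1 - η/(-1)) has argument 1 - -1/(-1) = 0 at -1: a logarithmic (infinitely-sheeted) branch point; the remaining terms are analytic or single-valued there.

The point is a logarithmic branch point.


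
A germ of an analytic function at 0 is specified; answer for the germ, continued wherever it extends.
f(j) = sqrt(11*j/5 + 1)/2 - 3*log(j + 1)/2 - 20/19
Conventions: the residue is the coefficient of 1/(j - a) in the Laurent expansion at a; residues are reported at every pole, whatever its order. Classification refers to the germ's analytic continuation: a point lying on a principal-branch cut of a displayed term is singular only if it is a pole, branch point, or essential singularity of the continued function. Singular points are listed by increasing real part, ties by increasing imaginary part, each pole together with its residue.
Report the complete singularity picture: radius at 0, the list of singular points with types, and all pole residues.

Radius of convergence at 0: 5/11.
At -1: a logarithmic branch point.
At -5/11: an algebraic (square-root) branch point.

Branch term (1/2)*sqrt(1 - j/(-5/11)): its argument vanishes at j = -5/11, a square-root branch point, modulus 5/11.
Branch term (-3/2)*log(1 - j/(-1)): its argument vanishes at j = -1, a logarithmic branch point, modulus 1.
The radius of convergence is the smallest modulus among the singular points: 5/11.
List the singular points by increasing real part (a conjugate pair: the negative imaginary part first).


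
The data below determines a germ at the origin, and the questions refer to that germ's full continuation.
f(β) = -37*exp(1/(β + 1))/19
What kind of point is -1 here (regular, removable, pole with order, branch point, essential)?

The exponent 1/(β - (-1)) has a pole at -1, so exp(1/(β - (-1))) takes every nonzero value near it: an essential singularity (not a pole of any order).

The point is an essential singularity.


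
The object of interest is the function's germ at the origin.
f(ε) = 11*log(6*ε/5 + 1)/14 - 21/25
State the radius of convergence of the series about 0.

Branch term (11/14)*log(1 - ε/(-5/6)): its argument vanishes at ε = -5/6, a logarithmic branch point, modulus 5/6.
The radius of convergence is the smallest modulus among the singular points: 5/6.

The radius of convergence is 5/6.


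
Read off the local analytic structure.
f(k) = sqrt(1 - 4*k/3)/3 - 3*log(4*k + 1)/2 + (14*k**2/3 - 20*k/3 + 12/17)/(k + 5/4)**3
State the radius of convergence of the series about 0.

The radius of convergence is 1/4.

Denominator factor (k + 5/4)^3: pole of order 3 at -5/4, modulus 5/4.
Branch term (-3/2)*log(1 - k/(-1/4)): its argument vanishes at k = -1/4, a logarithmic branch point, modulus 1/4.
Branch term (1/3)*sqrt(1 - k/(3/4)): its argument vanishes at k = 3/4, a square-root branch point, modulus 3/4.
The radius of convergence is the smallest modulus among the singular points: 1/4.


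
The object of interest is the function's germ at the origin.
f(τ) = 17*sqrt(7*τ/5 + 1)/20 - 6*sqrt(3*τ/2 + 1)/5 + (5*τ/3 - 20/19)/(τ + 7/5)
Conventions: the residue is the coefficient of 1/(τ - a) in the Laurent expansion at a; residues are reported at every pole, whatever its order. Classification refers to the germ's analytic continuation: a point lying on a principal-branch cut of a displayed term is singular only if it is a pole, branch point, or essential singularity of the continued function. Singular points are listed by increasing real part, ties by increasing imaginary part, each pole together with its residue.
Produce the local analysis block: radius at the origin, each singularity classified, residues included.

Denominator factor (τ + 7/5): pole of order 1 at -7/5, modulus 7/5.
Branch term (-6/5)*sqrt(1 - τ/(-2/3)): its argument vanishes at τ = -2/3, a square-root branch point, modulus 2/3.
Branch term (17/20)*sqrt(1 - τ/(-5/7)): its argument vanishes at τ = -5/7, a square-root branch point, modulus 5/7.
The radius of convergence is the smallest modulus among the singular points: 2/3.
The branch terms are analytic at -7/5 and contribute nothing to the residue; only the rational part matters.
At the order-1 pole -7/5 set g(τ) = (τ - (-7/5))*(rational part) = 5*τ/3 - 20/19.
Simple pole: residue = g(a) at a = -7/5, which is -193/57.
List the singular points by increasing real part (a conjugate pair: the negative imaginary part first).

Radius of convergence at 0: 2/3.
At -7/5: a pole of order 1; residue -193/57.
At -5/7: an algebraic (square-root) branch point.
At -2/3: an algebraic (square-root) branch point.


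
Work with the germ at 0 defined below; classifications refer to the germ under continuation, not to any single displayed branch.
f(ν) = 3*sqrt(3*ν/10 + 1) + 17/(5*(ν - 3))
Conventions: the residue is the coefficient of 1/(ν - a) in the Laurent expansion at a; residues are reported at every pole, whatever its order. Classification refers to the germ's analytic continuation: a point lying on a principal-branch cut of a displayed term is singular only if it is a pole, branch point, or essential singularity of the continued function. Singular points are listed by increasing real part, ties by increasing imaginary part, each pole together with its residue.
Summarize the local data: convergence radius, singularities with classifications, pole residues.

Denominator factor (ν - 3): pole of order 1 at 3, modulus 3.
Branch term (3)*sqrt(1 - ν/(-10/3)): its argument vanishes at ν = -10/3, a square-root branch point, modulus 10/3.
The radius of convergence is the smallest modulus among the singular points: 3.
The branch term is analytic at 3 and contributes nothing to the residue; only the rational part matters.
At the order-1 pole 3 set g(ν) = (ν - (3))*(rational part) = 17/5.
Simple pole: residue = g(a) at a = 3, which is 17/5.
List the singular points by increasing real part (a conjugate pair: the negative imaginary part first).

Radius of convergence at 0: 3.
At -10/3: an algebraic (square-root) branch point.
At 3: a pole of order 1; residue 17/5.


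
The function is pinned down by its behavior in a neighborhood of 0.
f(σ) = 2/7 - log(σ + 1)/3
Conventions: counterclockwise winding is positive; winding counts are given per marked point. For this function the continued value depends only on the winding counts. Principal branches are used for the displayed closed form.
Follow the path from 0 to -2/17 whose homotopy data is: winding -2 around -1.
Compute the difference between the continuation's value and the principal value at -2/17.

Continued minus principal equals (4/3)*pi*i.

The rational part is single-valued and drops out of the difference; each branch term changes only by its own monodromy.
(-1/3)*log(1 - σ/(-1)): each positive loop around -1 adds 2*pi*i to the log, so winding -2 contributes (-1/3)*(-2)*2*pi*i = (4/3)*pi*i.
Summing the contributions at σ = -2/17 gives (4/3)*pi*i.


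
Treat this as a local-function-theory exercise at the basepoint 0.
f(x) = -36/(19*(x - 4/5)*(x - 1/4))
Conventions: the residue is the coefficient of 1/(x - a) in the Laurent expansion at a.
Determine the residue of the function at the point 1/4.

At the order-1 pole 1/4 set g(x) = (x - (1/4))*f(x) = -36/(19*(x - 4/5)).
Simple pole: residue = g(a) at a = 1/4, which is 720/209.

The residue is 720/209.


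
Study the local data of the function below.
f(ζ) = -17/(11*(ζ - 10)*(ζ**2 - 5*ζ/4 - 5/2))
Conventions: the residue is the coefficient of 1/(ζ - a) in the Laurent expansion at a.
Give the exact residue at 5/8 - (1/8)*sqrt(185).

The residue is 1/110 - (3/814)*sqrt(185).

The factor ζ**2 - 5*ζ/4 - 5/2 splits as (ζ - a)(ζ - a') with a = 5/8 - (1/8)*sqrt(185), a' = 5/8 + (1/8)*sqrt(185). At the order-1 pole a set g(ζ) = (ζ - a)*f(ζ) = [-17/(11*(ζ - 10))] / (ζ - a').
Simple pole: residue = g(a) at a = 5/8 - (1/8)*sqrt(185), which is 1/110 - (3/814)*sqrt(185).


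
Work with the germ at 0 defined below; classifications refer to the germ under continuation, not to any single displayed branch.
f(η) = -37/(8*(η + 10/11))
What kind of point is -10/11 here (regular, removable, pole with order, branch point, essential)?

The denominator factor η + 10/11 vanishes at -10/11 and appears to the power 1; the numerator there equals -37/8, nonzero, and no other factor vanishes.
Hence a pole whose order is the multiplicity, 1.

The point is a pole of order 1.


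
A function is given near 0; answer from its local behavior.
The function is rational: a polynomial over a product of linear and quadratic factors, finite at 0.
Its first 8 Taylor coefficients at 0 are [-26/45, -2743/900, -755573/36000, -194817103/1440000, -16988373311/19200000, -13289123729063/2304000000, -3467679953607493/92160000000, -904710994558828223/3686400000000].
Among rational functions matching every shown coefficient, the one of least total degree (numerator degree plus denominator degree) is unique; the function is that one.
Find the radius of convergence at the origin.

The radius of convergence is -4 + (1/2)*sqrt(69).

No rational of total degree below 4 reproduces all 8 coefficients; solving the [0/4] Pade equations on them gives f(y) = -13/(9*(y**2 - 9*y/4 - 2)*(y**2 + 8*y - 5/4)), whose expansion matches every shown term.
Denominator factor (y**2 - 9*y/4 - 2): discriminant 209/16, real irrational roots 9/8 + (1/8)*sqrt(209) and 9/8 - (1/8)*sqrt(209); poles of order 1, moduli 9/8 + (1/8)*sqrt(209) and -9/8 + (1/8)*sqrt(209).
Denominator factor (y**2 + 8*y - 5/4): discriminant 69, real irrational roots -4 + (1/2)*sqrt(69) and -4 - (1/2)*sqrt(69); poles of order 1, moduli -4 + (1/2)*sqrt(69) and 4 + (1/2)*sqrt(69).
The radius of convergence is the smallest modulus among the singular points: -4 + (1/2)*sqrt(69).


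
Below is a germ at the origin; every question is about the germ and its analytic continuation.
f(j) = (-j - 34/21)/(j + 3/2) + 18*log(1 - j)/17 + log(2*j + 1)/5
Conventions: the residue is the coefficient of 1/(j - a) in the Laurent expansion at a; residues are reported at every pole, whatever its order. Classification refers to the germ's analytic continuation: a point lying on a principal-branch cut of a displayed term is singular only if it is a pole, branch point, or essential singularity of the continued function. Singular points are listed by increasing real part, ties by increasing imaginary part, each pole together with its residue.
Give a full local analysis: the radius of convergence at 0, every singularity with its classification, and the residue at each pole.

Denominator factor (j + 3/2): pole of order 1 at -3/2, modulus 3/2.
Branch term (18/17)*log(1 - j/(1)): its argument vanishes at j = 1, a logarithmic branch point, modulus 1.
Branch term (1/5)*log(1 - j/(-1/2)): its argument vanishes at j = -1/2, a logarithmic branch point, modulus 1/2.
The radius of convergence is the smallest modulus among the singular points: 1/2.
The branch terms are analytic at -3/2 and contribute nothing to the residue; only the rational part matters.
At the order-1 pole -3/2 set g(j) = (j - (-3/2))*(rational part) = -j - 34/21.
Simple pole: residue = g(a) at a = -3/2, which is -5/42.
List the singular points by increasing real part (a conjugate pair: the negative imaginary part first).

Radius of convergence at 0: 1/2.
At -3/2: a pole of order 1; residue -5/42.
At -1/2: a logarithmic branch point.
At 1: a logarithmic branch point.


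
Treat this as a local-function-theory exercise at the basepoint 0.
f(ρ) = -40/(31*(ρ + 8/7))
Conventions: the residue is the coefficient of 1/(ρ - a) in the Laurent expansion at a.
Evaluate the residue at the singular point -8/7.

At the order-1 pole -8/7 set g(ρ) = (ρ - (-8/7))*f(ρ) = -40/31.
Simple pole: residue = g(a) at a = -8/7, which is -40/31.

The residue is -40/31.


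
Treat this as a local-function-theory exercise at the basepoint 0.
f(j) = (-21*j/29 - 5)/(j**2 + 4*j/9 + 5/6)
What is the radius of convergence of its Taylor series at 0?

Denominator factor (j**2 + 4*j/9 + 5/6): discriminant -254/81, complex-conjugate roots (-2/9) + ((1/18)*sqrt(254))*i and (-2/9) - ((1/18)*sqrt(254))*i; poles of order 1, moduli (1/6)*sqrt(30) and (1/6)*sqrt(30).
The radius of convergence is the smallest modulus among the singular points: (1/6)*sqrt(30).

The radius of convergence is (1/6)*sqrt(30).


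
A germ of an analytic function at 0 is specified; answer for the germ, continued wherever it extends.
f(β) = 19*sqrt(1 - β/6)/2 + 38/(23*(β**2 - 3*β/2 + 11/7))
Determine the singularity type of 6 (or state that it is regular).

The term (19/2)*sqrt(1 - β/(6)) has argument 1 - 6/(6) = 0 at 6: a square-root (algebraic, two-sheeted) branch point; the remaining terms are analytic or single-valued there.

The point is an algebraic (square-root) branch point.


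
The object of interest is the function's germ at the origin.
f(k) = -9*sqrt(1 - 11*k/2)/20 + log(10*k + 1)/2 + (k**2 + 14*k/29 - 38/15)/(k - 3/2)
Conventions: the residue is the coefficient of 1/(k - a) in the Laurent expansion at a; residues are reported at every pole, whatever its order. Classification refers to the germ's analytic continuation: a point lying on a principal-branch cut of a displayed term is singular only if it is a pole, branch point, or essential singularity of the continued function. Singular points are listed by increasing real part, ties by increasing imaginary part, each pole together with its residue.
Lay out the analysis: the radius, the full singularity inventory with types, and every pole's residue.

Radius of convergence at 0: 1/10.
At -1/10: a logarithmic branch point.
At 2/11: an algebraic (square-root) branch point.
At 3/2: a pole of order 1; residue 767/1740.

Denominator factor (k - 3/2): pole of order 1 at 3/2, modulus 3/2.
Branch term (-9/20)*sqrt(1 - k/(2/11)): its argument vanishes at k = 2/11, a square-root branch point, modulus 2/11.
Branch term (1/2)*log(1 - k/(-1/10)): its argument vanishes at k = -1/10, a logarithmic branch point, modulus 1/10.
The radius of convergence is the smallest modulus among the singular points: 1/10.
The branch terms are analytic at 3/2 and contribute nothing to the residue; only the rational part matters.
At the order-1 pole 3/2 set g(k) = (k - (3/2))*(rational part) = k**2 + 14*k/29 - 38/15.
Simple pole: residue = g(a) at a = 3/2, which is 767/1740.
List the singular points by increasing real part (a conjugate pair: the negative imaginary part first).


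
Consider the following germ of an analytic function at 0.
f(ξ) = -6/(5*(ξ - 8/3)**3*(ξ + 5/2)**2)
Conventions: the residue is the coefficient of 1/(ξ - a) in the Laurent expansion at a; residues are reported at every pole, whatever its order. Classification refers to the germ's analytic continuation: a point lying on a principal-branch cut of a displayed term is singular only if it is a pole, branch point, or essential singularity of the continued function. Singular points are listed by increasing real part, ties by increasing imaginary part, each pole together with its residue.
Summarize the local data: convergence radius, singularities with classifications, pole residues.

Radius of convergence at 0: 5/2.
At -5/2: a pole of order 2; residue 23328/4617605.
At 8/3: a pole of order 3; residue -23328/4617605.

Denominator factor (ξ - 8/3)^3: pole of order 3 at 8/3, modulus 8/3.
Denominator factor (ξ + 5/2)^2: pole of order 2 at -5/2, modulus 5/2.
The radius of convergence is the smallest modulus among the singular points: 5/2.
At the order-2 pole -5/2 set g(ξ) = (ξ - (-5/2))^2*f(ξ) = -6/(5*(ξ - 8/3)**3).
Order-2 pole: residue = g'(a); g'(-5/2) = 23328/4617605, so the residue is 23328/4617605.
At the order-3 pole 8/3 set g(ξ) = (ξ - (8/3))^3*f(ξ) = -6/(5*(ξ + 5/2)**2).
Order-3 pole: residue = g''(a)/2; g''(8/3) = -46656/4617605, so the residue is -23328/4617605.
List the singular points by increasing real part (a conjugate pair: the negative imaginary part first).


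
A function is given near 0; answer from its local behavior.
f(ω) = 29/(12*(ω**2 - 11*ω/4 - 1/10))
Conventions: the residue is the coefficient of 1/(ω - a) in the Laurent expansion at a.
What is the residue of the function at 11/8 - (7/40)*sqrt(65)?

The residue is -(29/273)*sqrt(65).

The factor ω**2 - 11*ω/4 - 1/10 splits as (ω - a)(ω - a') with a = 11/8 - (7/40)*sqrt(65), a' = 11/8 + (7/40)*sqrt(65). At the order-1 pole a set g(ω) = (ω - a)*f(ω) = [29/12] / (ω - a').
Simple pole: residue = g(a) at a = 11/8 - (7/40)*sqrt(65), which is -(29/273)*sqrt(65).


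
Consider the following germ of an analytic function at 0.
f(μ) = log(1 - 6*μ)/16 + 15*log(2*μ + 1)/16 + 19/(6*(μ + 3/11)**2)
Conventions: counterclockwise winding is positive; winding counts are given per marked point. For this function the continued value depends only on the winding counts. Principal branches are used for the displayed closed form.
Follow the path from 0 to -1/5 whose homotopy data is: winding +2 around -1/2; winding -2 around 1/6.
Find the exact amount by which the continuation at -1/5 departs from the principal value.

Continued minus principal equals (7/2)*pi*i.

The rational part is single-valued and drops out of the difference; each branch term changes only by its own monodromy.
(1/16)*log(1 - μ/(1/6)): each positive loop around 1/6 adds 2*pi*i to the log, so winding -2 contributes (1/16)*(-2)*2*pi*i = -(1/4)*pi*i.
(15/16)*log(1 - μ/(-1/2)): each positive loop around -1/2 adds 2*pi*i to the log, so winding +2 contributes (15/16)*(2)*2*pi*i = (15/4)*pi*i.
Summing the contributions at μ = -1/5 gives (7/2)*pi*i.
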